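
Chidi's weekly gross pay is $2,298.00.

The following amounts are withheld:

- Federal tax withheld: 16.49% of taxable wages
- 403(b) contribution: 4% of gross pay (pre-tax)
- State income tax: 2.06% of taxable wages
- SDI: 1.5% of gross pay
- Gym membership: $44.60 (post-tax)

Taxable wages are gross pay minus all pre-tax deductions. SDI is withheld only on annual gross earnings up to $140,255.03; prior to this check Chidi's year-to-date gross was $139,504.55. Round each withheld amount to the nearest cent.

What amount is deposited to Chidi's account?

$1,740.99

403(b) contribution: $2,298.00 × 0.04 = $91.92
Taxable wages = $2,298.00 − $91.92 = $2,206.08
Federal tax withheld: $2,206.08 × 0.1649 = $363.78
State income tax: $2,206.08 × 0.0206 = $45.45
SDI: only $140,255.03 − $139,504.55 = $750.48 of this check is subject → $750.48 × 0.015 = $11.26
Gym membership: $44.60
Total deductions = $91.92 + $363.78 + $45.45 + $11.26 + $44.60 = $557.01
Net pay = $2,298.00 − $557.01 = $1,740.99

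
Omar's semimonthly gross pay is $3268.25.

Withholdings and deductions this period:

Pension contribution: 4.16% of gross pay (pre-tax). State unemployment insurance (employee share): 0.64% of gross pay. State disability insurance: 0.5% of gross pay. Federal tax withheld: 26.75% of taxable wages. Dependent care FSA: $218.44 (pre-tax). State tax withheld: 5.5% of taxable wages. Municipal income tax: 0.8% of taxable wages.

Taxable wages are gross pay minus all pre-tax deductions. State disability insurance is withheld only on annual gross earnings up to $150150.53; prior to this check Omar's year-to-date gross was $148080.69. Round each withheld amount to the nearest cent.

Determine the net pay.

Pension contribution: $3268.25 × 0.0416 = $135.96
Dependent care FSA: $218.44
Pre-tax total = $135.96 + $218.44 = $354.40
Taxable wages = $3268.25 − $354.40 = $2913.85
Federal tax withheld: $2913.85 × 0.2675 = $779.45
Municipal income tax: $2913.85 × 0.008 = $23.31
State tax withheld: $2913.85 × 0.055 = $160.26
State disability insurance: only $150150.53 − $148080.69 = $2069.84 of this check is subject → $2069.84 × 0.005 = $10.35
State unemployment insurance (employee share): $3268.25 × 0.0064 = $20.92
Total deductions = $135.96 + $218.44 + $779.45 + $23.31 + $160.26 + $10.35 + $20.92 = $1348.69
Net pay = $3268.25 − $1348.69 = $1919.56

$1919.56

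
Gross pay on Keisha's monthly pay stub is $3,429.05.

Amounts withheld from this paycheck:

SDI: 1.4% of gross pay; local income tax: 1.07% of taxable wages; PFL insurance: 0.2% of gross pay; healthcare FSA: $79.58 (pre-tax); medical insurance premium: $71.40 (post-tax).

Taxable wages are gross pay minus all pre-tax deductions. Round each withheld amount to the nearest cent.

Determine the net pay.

$3,187.36

Healthcare FSA: $79.58
Taxable wages = $3,429.05 − $79.58 = $3,349.47
Local income tax: $3,349.47 × 0.0107 = $35.84
SDI: $3,429.05 × 0.014 = $48.01
PFL insurance: $3,429.05 × 0.002 = $6.86
Medical insurance premium: $71.40
Total deductions = $79.58 + $35.84 + $48.01 + $6.86 + $71.40 = $241.69
Net pay = $3,429.05 − $241.69 = $3,187.36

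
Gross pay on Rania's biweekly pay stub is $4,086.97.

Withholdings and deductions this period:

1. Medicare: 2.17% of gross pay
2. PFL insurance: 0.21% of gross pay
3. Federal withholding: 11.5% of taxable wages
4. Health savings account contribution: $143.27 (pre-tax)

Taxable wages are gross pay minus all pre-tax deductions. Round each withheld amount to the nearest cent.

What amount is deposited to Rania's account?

$3,392.90

Health savings account contribution: $143.27
Taxable wages = $4,086.97 − $143.27 = $3,943.70
Federal withholding: $3,943.70 × 0.115 = $453.53
PFL insurance: $4,086.97 × 0.0021 = $8.58
Medicare: $4,086.97 × 0.0217 = $88.69
Total deductions = $143.27 + $453.53 + $8.58 + $88.69 = $694.07
Net pay = $4,086.97 − $694.07 = $3,392.90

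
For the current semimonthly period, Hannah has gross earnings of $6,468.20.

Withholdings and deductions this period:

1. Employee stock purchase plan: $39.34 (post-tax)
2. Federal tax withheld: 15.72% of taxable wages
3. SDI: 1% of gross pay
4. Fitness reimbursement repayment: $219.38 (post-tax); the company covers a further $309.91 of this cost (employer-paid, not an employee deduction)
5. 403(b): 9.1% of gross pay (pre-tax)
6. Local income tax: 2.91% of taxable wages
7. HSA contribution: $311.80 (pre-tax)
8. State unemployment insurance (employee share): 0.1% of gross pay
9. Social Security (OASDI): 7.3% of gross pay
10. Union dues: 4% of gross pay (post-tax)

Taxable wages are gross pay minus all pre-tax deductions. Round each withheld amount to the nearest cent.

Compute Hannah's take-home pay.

$3,469.73

403(b): $6,468.20 × 0.091 = $588.61
HSA contribution: $311.80
Pre-tax total = $588.61 + $311.80 = $900.41
Taxable wages = $6,468.20 − $900.41 = $5,567.79
Local income tax: $5,567.79 × 0.0291 = $162.02
Federal tax withheld: $5,567.79 × 0.1572 = $875.26
Social Security (OASDI): $6,468.20 × 0.073 = $472.18
SDI: $6,468.20 × 0.01 = $64.68
State unemployment insurance (employee share): $6,468.20 × 0.001 = $6.47
Employee stock purchase plan: $39.34
Union dues: $6,468.20 × 0.04 = $258.73
Fitness reimbursement repayment: $219.38
(Employer's $309.91 toward fitness reimbursement repayment is not withheld from the employee.)
Total deductions = $588.61 + $311.80 + $162.02 + $875.26 + $472.18 + $64.68 + $6.47 + $39.34 + $258.73 + $219.38 = $2,998.47
Net pay = $6,468.20 − $2,998.47 = $3,469.73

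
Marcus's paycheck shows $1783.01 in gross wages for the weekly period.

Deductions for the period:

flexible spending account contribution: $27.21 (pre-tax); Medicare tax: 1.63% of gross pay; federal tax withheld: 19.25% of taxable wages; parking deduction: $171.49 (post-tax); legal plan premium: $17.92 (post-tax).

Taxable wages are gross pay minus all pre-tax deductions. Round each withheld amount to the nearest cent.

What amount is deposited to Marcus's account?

Flexible spending account contribution: $27.21
Taxable wages = $1783.01 − $27.21 = $1755.80
Federal tax withheld: $1755.80 × 0.1925 = $337.99
Medicare tax: $1783.01 × 0.0163 = $29.06
Parking deduction: $171.49
Legal plan premium: $17.92
Total deductions = $27.21 + $337.99 + $29.06 + $171.49 + $17.92 = $583.67
Net pay = $1783.01 − $583.67 = $1199.34

$1199.34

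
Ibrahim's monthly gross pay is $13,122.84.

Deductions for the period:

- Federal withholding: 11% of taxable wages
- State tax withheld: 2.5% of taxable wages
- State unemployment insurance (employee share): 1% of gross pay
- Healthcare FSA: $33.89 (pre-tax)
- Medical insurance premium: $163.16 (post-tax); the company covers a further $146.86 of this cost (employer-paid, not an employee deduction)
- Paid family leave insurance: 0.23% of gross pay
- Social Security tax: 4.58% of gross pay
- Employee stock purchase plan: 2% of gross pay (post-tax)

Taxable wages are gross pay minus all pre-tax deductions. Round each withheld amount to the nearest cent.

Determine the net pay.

Healthcare FSA: $33.89
Taxable wages = $13,122.84 − $33.89 = $13,088.95
Federal withholding: $13,088.95 × 0.11 = $1,439.78
State tax withheld: $13,088.95 × 0.025 = $327.22
Paid family leave insurance: $13,122.84 × 0.0023 = $30.18
Social Security tax: $13,122.84 × 0.0458 = $601.03
State unemployment insurance (employee share): $13,122.84 × 0.01 = $131.23
Employee stock purchase plan: $13,122.84 × 0.02 = $262.46
Medical insurance premium: $163.16
(Employer's $146.86 toward medical insurance premium is not withheld from the employee.)
Total deductions = $33.89 + $1,439.78 + $327.22 + $30.18 + $601.03 + $131.23 + $262.46 + $163.16 = $2,988.95
Net pay = $13,122.84 − $2,988.95 = $10,133.89

$10,133.89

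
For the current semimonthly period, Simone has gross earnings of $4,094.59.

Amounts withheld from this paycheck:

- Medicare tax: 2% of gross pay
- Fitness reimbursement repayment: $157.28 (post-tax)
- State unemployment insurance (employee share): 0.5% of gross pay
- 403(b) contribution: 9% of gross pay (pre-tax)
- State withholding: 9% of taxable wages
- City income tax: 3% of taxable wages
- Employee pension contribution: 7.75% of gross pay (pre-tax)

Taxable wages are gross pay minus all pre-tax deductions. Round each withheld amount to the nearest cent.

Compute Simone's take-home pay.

$2,740.06

403(b) contribution: $4,094.59 × 0.09 = $368.51
Employee pension contribution: $4,094.59 × 0.0775 = $317.33
Pre-tax total = $368.51 + $317.33 = $685.84
Taxable wages = $4,094.59 − $685.84 = $3,408.75
City income tax: $3,408.75 × 0.03 = $102.26
State withholding: $3,408.75 × 0.09 = $306.79
Medicare tax: $4,094.59 × 0.02 = $81.89
State unemployment insurance (employee share): $4,094.59 × 0.005 = $20.47
Fitness reimbursement repayment: $157.28
Total deductions = $368.51 + $317.33 + $102.26 + $306.79 + $81.89 + $20.47 + $157.28 = $1,354.53
Net pay = $4,094.59 − $1,354.53 = $2,740.06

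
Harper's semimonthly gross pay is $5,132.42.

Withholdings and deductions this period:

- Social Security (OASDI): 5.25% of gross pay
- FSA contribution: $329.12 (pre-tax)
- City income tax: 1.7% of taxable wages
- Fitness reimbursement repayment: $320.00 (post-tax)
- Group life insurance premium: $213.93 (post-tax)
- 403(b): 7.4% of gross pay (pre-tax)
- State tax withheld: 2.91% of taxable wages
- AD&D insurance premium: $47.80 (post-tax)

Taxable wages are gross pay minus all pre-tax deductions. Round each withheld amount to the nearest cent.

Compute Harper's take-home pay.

FSA contribution: $329.12
403(b): $5,132.42 × 0.074 = $379.80
Pre-tax total = $329.12 + $379.80 = $708.92
Taxable wages = $5,132.42 − $708.92 = $4,423.50
City income tax: $4,423.50 × 0.017 = $75.20
State tax withheld: $4,423.50 × 0.0291 = $128.72
Social Security (OASDI): $5,132.42 × 0.0525 = $269.45
Fitness reimbursement repayment: $320.00
Group life insurance premium: $213.93
AD&D insurance premium: $47.80
Total deductions = $329.12 + $379.80 + $75.20 + $128.72 + $269.45 + $320.00 + $213.93 + $47.80 = $1,764.02
Net pay = $5,132.42 − $1,764.02 = $3,368.40

$3,368.40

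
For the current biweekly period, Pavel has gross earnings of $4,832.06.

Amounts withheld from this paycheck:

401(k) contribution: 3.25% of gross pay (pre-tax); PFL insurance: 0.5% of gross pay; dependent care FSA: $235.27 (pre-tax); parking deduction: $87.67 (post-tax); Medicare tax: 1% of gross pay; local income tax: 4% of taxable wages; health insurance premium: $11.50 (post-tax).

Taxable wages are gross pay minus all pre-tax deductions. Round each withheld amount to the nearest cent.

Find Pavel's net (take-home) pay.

401(k) contribution: $4,832.06 × 0.0325 = $157.04
Dependent care FSA: $235.27
Pre-tax total = $157.04 + $235.27 = $392.31
Taxable wages = $4,832.06 − $392.31 = $4,439.75
Local income tax: $4,439.75 × 0.04 = $177.59
Medicare tax: $4,832.06 × 0.01 = $48.32
PFL insurance: $4,832.06 × 0.005 = $24.16
Health insurance premium: $11.50
Parking deduction: $87.67
Total deductions = $157.04 + $235.27 + $177.59 + $48.32 + $24.16 + $11.50 + $87.67 = $741.55
Net pay = $4,832.06 − $741.55 = $4,090.51

$4,090.51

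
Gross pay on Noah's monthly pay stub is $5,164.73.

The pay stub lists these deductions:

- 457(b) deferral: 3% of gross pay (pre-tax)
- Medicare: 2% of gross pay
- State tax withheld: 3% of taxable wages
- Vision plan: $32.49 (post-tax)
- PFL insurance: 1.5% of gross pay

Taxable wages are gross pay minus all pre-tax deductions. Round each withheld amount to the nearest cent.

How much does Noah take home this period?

457(b) deferral: $5,164.73 × 0.03 = $154.94
Taxable wages = $5,164.73 − $154.94 = $5,009.79
State tax withheld: $5,009.79 × 0.03 = $150.29
PFL insurance: $5,164.73 × 0.015 = $77.47
Medicare: $5,164.73 × 0.02 = $103.29
Vision plan: $32.49
Total deductions = $154.94 + $150.29 + $77.47 + $103.29 + $32.49 = $518.48
Net pay = $5,164.73 − $518.48 = $4,646.25

$4,646.25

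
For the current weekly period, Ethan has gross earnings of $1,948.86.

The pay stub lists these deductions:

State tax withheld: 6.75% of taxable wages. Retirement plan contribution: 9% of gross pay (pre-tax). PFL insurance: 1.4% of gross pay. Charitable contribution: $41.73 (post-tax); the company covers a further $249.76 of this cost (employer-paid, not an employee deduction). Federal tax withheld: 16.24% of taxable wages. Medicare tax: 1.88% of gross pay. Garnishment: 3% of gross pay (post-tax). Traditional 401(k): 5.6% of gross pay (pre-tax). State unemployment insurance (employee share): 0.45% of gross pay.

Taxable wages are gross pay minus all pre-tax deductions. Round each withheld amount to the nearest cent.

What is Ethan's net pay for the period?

$1,108.80

Traditional 401(k): $1,948.86 × 0.056 = $109.14
Retirement plan contribution: $1,948.86 × 0.09 = $175.40
Pre-tax total = $109.14 + $175.40 = $284.54
Taxable wages = $1,948.86 − $284.54 = $1,664.32
Federal tax withheld: $1,664.32 × 0.1624 = $270.29
State tax withheld: $1,664.32 × 0.0675 = $112.34
PFL insurance: $1,948.86 × 0.014 = $27.28
Medicare tax: $1,948.86 × 0.0188 = $36.64
State unemployment insurance (employee share): $1,948.86 × 0.0045 = $8.77
Charitable contribution: $41.73
Garnishment: $1,948.86 × 0.03 = $58.47
(Employer's $249.76 toward charitable contribution is not withheld from the employee.)
Total deductions = $109.14 + $175.40 + $270.29 + $112.34 + $27.28 + $36.64 + $8.77 + $41.73 + $58.47 = $840.06
Net pay = $1,948.86 − $840.06 = $1,108.80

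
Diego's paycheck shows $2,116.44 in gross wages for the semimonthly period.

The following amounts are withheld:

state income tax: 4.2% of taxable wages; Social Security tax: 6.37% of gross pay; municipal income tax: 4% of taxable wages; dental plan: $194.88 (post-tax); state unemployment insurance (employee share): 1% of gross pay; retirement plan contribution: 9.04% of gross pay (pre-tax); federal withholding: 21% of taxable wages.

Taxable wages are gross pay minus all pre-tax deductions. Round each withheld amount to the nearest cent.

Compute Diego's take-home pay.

$1,012.13

Retirement plan contribution: $2,116.44 × 0.0904 = $191.33
Taxable wages = $2,116.44 − $191.33 = $1,925.11
State income tax: $1,925.11 × 0.042 = $80.85
Federal withholding: $1,925.11 × 0.21 = $404.27
Municipal income tax: $1,925.11 × 0.04 = $77.00
Social Security tax: $2,116.44 × 0.0637 = $134.82
State unemployment insurance (employee share): $2,116.44 × 0.01 = $21.16
Dental plan: $194.88
Total deductions = $191.33 + $80.85 + $404.27 + $77.00 + $134.82 + $21.16 + $194.88 = $1,104.31
Net pay = $2,116.44 − $1,104.31 = $1,012.13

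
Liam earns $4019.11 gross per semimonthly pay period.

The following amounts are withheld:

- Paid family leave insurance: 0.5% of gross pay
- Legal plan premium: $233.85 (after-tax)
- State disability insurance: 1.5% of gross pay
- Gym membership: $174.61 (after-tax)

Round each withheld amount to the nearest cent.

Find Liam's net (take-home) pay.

State disability insurance: $4019.11 × 0.015 = $60.29
Paid family leave insurance: $4019.11 × 0.005 = $20.10
Gym membership: $174.61
Legal plan premium: $233.85
Total deductions = $60.29 + $20.10 + $174.61 + $233.85 = $488.85
Net pay = $4019.11 − $488.85 = $3530.26

$3530.26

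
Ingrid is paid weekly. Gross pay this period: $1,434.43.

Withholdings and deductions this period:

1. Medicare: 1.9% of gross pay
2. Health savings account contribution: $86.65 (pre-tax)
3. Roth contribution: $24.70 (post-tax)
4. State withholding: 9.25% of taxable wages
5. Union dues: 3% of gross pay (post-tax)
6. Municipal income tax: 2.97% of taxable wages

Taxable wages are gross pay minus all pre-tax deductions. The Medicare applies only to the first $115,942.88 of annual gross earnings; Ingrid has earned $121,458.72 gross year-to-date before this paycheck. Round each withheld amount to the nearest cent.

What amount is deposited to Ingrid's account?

Health savings account contribution: $86.65
Taxable wages = $1,434.43 − $86.65 = $1,347.78
Municipal income tax: $1,347.78 × 0.0297 = $40.03
State withholding: $1,347.78 × 0.0925 = $124.67
Medicare: annual cap $115,942.88 already reached (YTD $121,458.72), so $0.00
Union dues: $1,434.43 × 0.03 = $43.03
Roth contribution: $24.70
Total deductions = $86.65 + $40.03 + $124.67 + $0.00 + $43.03 + $24.70 = $319.08
Net pay = $1,434.43 − $319.08 = $1,115.35

$1,115.35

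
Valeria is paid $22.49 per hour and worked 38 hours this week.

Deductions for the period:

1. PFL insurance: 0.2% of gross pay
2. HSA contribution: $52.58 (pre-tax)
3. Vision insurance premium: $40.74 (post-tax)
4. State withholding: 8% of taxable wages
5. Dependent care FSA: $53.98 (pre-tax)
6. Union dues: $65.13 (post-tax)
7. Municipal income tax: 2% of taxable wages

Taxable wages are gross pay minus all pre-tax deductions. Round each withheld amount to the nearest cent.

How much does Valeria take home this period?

Gross pay: 38 × $22.49 = $854.62
Dependent care FSA: $53.98
HSA contribution: $52.58
Pre-tax total = $53.98 + $52.58 = $106.56
Taxable wages = $854.62 − $106.56 = $748.06
State withholding: $748.06 × 0.08 = $59.84
Municipal income tax: $748.06 × 0.02 = $14.96
PFL insurance: $854.62 × 0.002 = $1.71
Vision insurance premium: $40.74
Union dues: $65.13
Total deductions = $53.98 + $52.58 + $59.84 + $14.96 + $1.71 + $40.74 + $65.13 = $288.94
Net pay = $854.62 − $288.94 = $565.68

$565.68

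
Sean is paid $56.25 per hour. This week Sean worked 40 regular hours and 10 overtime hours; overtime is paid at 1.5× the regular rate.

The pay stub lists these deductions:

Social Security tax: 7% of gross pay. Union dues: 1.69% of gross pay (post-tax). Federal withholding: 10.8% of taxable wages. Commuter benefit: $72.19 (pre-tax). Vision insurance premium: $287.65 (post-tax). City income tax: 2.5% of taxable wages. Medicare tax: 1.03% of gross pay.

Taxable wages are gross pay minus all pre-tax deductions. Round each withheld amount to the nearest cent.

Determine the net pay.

$2,031.33

Regular pay: 40 × $56.25 = $2,250.00
Overtime pay: 10 × $56.25 × 1.5 = $843.75
Gross pay = $2,250.00 + $843.75 = $3,093.75
Commuter benefit: $72.19
Taxable wages = $3,093.75 − $72.19 = $3,021.56
City income tax: $3,021.56 × 0.025 = $75.54
Federal withholding: $3,021.56 × 0.108 = $326.33
Medicare tax: $3,093.75 × 0.0103 = $31.87
Social Security tax: $3,093.75 × 0.07 = $216.56
Vision insurance premium: $287.65
Union dues: $3,093.75 × 0.0169 = $52.28
Total deductions = $72.19 + $75.54 + $326.33 + $31.87 + $216.56 + $287.65 + $52.28 = $1,062.42
Net pay = $3,093.75 − $1,062.42 = $2,031.33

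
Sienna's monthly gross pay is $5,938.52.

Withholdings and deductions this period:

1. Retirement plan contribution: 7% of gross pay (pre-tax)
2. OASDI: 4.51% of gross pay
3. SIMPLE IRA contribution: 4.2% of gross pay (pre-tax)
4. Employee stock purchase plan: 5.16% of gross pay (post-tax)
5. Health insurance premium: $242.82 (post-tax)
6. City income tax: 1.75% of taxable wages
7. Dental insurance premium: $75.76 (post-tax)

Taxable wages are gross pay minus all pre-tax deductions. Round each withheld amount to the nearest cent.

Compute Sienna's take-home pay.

$4,288.28

Retirement plan contribution: $5,938.52 × 0.07 = $415.70
SIMPLE IRA contribution: $5,938.52 × 0.042 = $249.42
Pre-tax total = $415.70 + $249.42 = $665.12
Taxable wages = $5,938.52 − $665.12 = $5,273.40
City income tax: $5,273.40 × 0.0175 = $92.28
OASDI: $5,938.52 × 0.0451 = $267.83
Dental insurance premium: $75.76
Employee stock purchase plan: $5,938.52 × 0.0516 = $306.43
Health insurance premium: $242.82
Total deductions = $415.70 + $249.42 + $92.28 + $267.83 + $75.76 + $306.43 + $242.82 = $1,650.24
Net pay = $5,938.52 − $1,650.24 = $4,288.28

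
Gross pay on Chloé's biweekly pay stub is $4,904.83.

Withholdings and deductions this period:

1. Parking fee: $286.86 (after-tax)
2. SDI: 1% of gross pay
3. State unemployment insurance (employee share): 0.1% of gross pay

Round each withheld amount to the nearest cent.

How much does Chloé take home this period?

$4,564.02

SDI: $4,904.83 × 0.01 = $49.05
State unemployment insurance (employee share): $4,904.83 × 0.001 = $4.90
Parking fee: $286.86
Total deductions = $49.05 + $4.90 + $286.86 = $340.81
Net pay = $4,904.83 − $340.81 = $4,564.02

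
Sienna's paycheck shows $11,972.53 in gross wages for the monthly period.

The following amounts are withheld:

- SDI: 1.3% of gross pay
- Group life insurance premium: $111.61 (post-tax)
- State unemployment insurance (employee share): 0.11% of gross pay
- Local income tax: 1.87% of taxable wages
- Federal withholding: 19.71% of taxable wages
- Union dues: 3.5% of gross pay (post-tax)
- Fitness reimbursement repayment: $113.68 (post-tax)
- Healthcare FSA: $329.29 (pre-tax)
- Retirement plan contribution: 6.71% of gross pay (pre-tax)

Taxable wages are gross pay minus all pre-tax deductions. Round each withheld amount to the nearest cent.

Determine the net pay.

$7,687.49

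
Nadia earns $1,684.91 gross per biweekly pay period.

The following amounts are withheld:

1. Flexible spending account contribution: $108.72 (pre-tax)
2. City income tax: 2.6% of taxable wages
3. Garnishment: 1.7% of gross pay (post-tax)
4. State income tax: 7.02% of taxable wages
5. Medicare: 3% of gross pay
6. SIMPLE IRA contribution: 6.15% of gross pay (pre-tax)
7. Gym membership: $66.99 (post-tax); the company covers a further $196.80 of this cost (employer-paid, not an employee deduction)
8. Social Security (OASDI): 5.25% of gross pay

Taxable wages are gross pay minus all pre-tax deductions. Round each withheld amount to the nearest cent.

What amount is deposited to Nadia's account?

Flexible spending account contribution: $108.72
SIMPLE IRA contribution: $1,684.91 × 0.0615 = $103.62
Pre-tax total = $108.72 + $103.62 = $212.34
Taxable wages = $1,684.91 − $212.34 = $1,472.57
State income tax: $1,472.57 × 0.0702 = $103.37
City income tax: $1,472.57 × 0.026 = $38.29
Social Security (OASDI): $1,684.91 × 0.0525 = $88.46
Medicare: $1,684.91 × 0.03 = $50.55
Gym membership: $66.99
Garnishment: $1,684.91 × 0.017 = $28.64
(Employer's $196.80 toward gym membership is not withheld from the employee.)
Total deductions = $108.72 + $103.62 + $103.37 + $38.29 + $88.46 + $50.55 + $66.99 + $28.64 = $588.64
Net pay = $1,684.91 − $588.64 = $1,096.27

$1,096.27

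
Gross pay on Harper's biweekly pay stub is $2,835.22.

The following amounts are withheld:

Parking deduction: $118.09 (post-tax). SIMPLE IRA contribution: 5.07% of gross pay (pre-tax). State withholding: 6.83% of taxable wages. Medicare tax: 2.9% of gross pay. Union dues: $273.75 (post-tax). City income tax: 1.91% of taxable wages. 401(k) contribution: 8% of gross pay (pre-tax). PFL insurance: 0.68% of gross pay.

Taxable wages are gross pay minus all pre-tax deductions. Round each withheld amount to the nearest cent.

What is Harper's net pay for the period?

$1,755.90

401(k) contribution: $2,835.22 × 0.08 = $226.82
SIMPLE IRA contribution: $2,835.22 × 0.0507 = $143.75
Pre-tax total = $226.82 + $143.75 = $370.57
Taxable wages = $2,835.22 − $370.57 = $2,464.65
State withholding: $2,464.65 × 0.0683 = $168.34
City income tax: $2,464.65 × 0.0191 = $47.07
PFL insurance: $2,835.22 × 0.0068 = $19.28
Medicare tax: $2,835.22 × 0.029 = $82.22
Parking deduction: $118.09
Union dues: $273.75
Total deductions = $226.82 + $143.75 + $168.34 + $47.07 + $19.28 + $82.22 + $118.09 + $273.75 = $1,079.32
Net pay = $2,835.22 − $1,079.32 = $1,755.90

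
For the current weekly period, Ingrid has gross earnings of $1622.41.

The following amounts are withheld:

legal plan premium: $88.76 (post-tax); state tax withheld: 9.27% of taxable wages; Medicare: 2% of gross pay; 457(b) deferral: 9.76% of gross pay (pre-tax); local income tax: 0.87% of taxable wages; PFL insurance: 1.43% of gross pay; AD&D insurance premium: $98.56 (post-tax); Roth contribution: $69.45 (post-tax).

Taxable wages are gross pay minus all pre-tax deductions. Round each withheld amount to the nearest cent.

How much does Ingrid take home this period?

$1003.18

457(b) deferral: $1622.41 × 0.0976 = $158.35
Taxable wages = $1622.41 − $158.35 = $1464.06
Local income tax: $1464.06 × 0.0087 = $12.74
State tax withheld: $1464.06 × 0.0927 = $135.72
PFL insurance: $1622.41 × 0.0143 = $23.20
Medicare: $1622.41 × 0.02 = $32.45
Roth contribution: $69.45
AD&D insurance premium: $98.56
Legal plan premium: $88.76
Total deductions = $158.35 + $12.74 + $135.72 + $23.20 + $32.45 + $69.45 + $98.56 + $88.76 = $619.23
Net pay = $1622.41 − $619.23 = $1003.18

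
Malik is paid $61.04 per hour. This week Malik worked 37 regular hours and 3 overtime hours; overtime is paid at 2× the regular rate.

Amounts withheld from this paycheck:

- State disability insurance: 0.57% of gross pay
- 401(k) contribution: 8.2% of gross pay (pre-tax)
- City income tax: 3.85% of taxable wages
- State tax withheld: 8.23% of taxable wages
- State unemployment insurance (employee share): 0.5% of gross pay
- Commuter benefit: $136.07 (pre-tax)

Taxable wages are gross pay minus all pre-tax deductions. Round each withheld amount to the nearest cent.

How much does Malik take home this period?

Regular pay: 37 × $61.04 = $2258.48
Overtime pay: 3 × $61.04 × 2 = $366.24
Gross pay = $2258.48 + $366.24 = $2624.72
Commuter benefit: $136.07
401(k) contribution: $2624.72 × 0.082 = $215.23
Pre-tax total = $136.07 + $215.23 = $351.30
Taxable wages = $2624.72 − $351.30 = $2273.42
City income tax: $2273.42 × 0.0385 = $87.53
State tax withheld: $2273.42 × 0.0823 = $187.10
State disability insurance: $2624.72 × 0.0057 = $14.96
State unemployment insurance (employee share): $2624.72 × 0.005 = $13.12
Total deductions = $136.07 + $215.23 + $87.53 + $187.10 + $14.96 + $13.12 = $654.01
Net pay = $2624.72 − $654.01 = $1970.71

$1970.71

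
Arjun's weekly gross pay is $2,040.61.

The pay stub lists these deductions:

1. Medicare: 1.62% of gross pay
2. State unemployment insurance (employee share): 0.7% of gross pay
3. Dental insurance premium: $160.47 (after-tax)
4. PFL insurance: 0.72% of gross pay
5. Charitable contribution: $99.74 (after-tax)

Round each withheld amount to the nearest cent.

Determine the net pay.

PFL insurance: $2,040.61 × 0.0072 = $14.69
Medicare: $2,040.61 × 0.0162 = $33.06
State unemployment insurance (employee share): $2,040.61 × 0.007 = $14.28
Charitable contribution: $99.74
Dental insurance premium: $160.47
Total deductions = $14.69 + $33.06 + $14.28 + $99.74 + $160.47 = $322.24
Net pay = $2,040.61 − $322.24 = $1,718.37

$1,718.37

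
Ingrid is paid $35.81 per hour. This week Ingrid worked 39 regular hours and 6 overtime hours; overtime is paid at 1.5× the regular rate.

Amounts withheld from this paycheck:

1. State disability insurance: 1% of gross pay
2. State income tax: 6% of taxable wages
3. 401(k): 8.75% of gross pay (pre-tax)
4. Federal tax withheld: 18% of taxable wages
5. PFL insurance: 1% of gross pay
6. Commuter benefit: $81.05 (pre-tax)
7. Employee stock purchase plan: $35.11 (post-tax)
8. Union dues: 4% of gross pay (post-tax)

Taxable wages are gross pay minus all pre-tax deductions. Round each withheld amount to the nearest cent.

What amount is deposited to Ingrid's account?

$992.19

Regular pay: 39 × $35.81 = $1,396.59
Overtime pay: 6 × $35.81 × 1.5 = $322.29
Gross pay = $1,396.59 + $322.29 = $1,718.88
401(k): $1,718.88 × 0.0875 = $150.40
Commuter benefit: $81.05
Pre-tax total = $150.40 + $81.05 = $231.45
Taxable wages = $1,718.88 − $231.45 = $1,487.43
Federal tax withheld: $1,487.43 × 0.18 = $267.74
State income tax: $1,487.43 × 0.06 = $89.25
State disability insurance: $1,718.88 × 0.01 = $17.19
PFL insurance: $1,718.88 × 0.01 = $17.19
Employee stock purchase plan: $35.11
Union dues: $1,718.88 × 0.04 = $68.76
Total deductions = $150.40 + $81.05 + $267.74 + $89.25 + $17.19 + $17.19 + $35.11 + $68.76 = $726.69
Net pay = $1,718.88 − $726.69 = $992.19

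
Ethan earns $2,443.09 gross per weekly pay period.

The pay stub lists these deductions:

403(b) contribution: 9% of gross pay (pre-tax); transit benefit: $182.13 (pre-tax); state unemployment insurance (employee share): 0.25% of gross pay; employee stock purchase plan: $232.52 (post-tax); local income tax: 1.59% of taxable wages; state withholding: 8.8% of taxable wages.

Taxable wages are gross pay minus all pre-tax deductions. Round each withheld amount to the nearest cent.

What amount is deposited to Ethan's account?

$1,590.38

403(b) contribution: $2,443.09 × 0.09 = $219.88
Transit benefit: $182.13
Pre-tax total = $219.88 + $182.13 = $402.01
Taxable wages = $2,443.09 − $402.01 = $2,041.08
State withholding: $2,041.08 × 0.088 = $179.62
Local income tax: $2,041.08 × 0.0159 = $32.45
State unemployment insurance (employee share): $2,443.09 × 0.0025 = $6.11
Employee stock purchase plan: $232.52
Total deductions = $219.88 + $182.13 + $179.62 + $32.45 + $6.11 + $232.52 = $852.71
Net pay = $2,443.09 − $852.71 = $1,590.38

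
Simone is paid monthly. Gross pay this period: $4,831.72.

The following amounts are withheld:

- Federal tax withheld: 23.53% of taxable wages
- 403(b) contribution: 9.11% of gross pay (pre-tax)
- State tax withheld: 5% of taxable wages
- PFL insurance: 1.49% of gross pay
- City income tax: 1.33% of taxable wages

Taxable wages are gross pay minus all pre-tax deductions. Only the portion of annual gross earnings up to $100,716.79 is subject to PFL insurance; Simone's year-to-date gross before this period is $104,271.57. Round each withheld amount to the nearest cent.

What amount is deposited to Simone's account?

403(b) contribution: $4,831.72 × 0.0911 = $440.17
Taxable wages = $4,831.72 − $440.17 = $4,391.55
Federal tax withheld: $4,391.55 × 0.2353 = $1,033.33
City income tax: $4,391.55 × 0.0133 = $58.41
State tax withheld: $4,391.55 × 0.05 = $219.58
PFL insurance: annual cap $100,716.79 already reached (YTD $104,271.57), so $0.00
Total deductions = $440.17 + $1,033.33 + $58.41 + $219.58 + $0.00 = $1,751.49
Net pay = $4,831.72 − $1,751.49 = $3,080.23

$3,080.23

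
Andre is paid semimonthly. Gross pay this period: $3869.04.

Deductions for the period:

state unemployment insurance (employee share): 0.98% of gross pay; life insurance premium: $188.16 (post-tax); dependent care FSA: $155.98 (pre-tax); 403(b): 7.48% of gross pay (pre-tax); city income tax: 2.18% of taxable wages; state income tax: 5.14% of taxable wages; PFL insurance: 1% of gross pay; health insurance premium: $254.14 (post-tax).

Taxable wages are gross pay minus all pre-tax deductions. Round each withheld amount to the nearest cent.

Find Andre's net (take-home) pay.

$2654.13

Dependent care FSA: $155.98
403(b): $3869.04 × 0.0748 = $289.40
Pre-tax total = $155.98 + $289.40 = $445.38
Taxable wages = $3869.04 − $445.38 = $3423.66
City income tax: $3423.66 × 0.0218 = $74.64
State income tax: $3423.66 × 0.0514 = $175.98
PFL insurance: $3869.04 × 0.01 = $38.69
State unemployment insurance (employee share): $3869.04 × 0.0098 = $37.92
Health insurance premium: $254.14
Life insurance premium: $188.16
Total deductions = $155.98 + $289.40 + $74.64 + $175.98 + $38.69 + $37.92 + $254.14 + $188.16 = $1214.91
Net pay = $3869.04 − $1214.91 = $2654.13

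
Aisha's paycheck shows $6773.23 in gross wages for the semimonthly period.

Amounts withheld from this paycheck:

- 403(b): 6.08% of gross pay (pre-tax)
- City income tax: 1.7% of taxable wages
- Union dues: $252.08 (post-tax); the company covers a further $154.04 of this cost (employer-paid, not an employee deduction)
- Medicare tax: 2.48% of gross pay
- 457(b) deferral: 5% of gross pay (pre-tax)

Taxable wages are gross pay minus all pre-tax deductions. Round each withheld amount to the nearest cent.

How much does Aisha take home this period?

$5500.31

457(b) deferral: $6773.23 × 0.05 = $338.66
403(b): $6773.23 × 0.0608 = $411.81
Pre-tax total = $338.66 + $411.81 = $750.47
Taxable wages = $6773.23 − $750.47 = $6022.76
City income tax: $6022.76 × 0.017 = $102.39
Medicare tax: $6773.23 × 0.0248 = $167.98
Union dues: $252.08
(Employer's $154.04 toward union dues is not withheld from the employee.)
Total deductions = $338.66 + $411.81 + $102.39 + $167.98 + $252.08 = $1272.92
Net pay = $6773.23 − $1272.92 = $5500.31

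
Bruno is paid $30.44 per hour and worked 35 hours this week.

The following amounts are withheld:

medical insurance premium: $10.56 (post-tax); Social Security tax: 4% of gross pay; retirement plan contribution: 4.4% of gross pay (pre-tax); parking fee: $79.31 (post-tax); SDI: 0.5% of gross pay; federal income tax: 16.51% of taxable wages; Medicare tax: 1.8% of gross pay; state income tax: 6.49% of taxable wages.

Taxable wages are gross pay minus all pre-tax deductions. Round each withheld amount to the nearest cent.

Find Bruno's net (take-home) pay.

Gross pay: 35 × $30.44 = $1,065.40
Retirement plan contribution: $1,065.40 × 0.044 = $46.88
Taxable wages = $1,065.40 − $46.88 = $1,018.52
State income tax: $1,018.52 × 0.0649 = $66.10
Federal income tax: $1,018.52 × 0.1651 = $168.16
Medicare tax: $1,065.40 × 0.018 = $19.18
Social Security tax: $1,065.40 × 0.04 = $42.62
SDI: $1,065.40 × 0.005 = $5.33
Medical insurance premium: $10.56
Parking fee: $79.31
Total deductions = $46.88 + $66.10 + $168.16 + $19.18 + $42.62 + $5.33 + $10.56 + $79.31 = $438.14
Net pay = $1,065.40 − $438.14 = $627.26

$627.26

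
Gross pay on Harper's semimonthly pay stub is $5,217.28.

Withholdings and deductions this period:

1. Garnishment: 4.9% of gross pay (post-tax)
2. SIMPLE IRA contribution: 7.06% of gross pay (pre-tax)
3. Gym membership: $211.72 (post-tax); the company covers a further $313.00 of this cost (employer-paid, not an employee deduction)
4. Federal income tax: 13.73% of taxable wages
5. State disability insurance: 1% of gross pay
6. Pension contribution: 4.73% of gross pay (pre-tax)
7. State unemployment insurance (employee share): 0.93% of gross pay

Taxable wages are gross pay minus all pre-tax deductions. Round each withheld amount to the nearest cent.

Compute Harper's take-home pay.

$3,402.22

SIMPLE IRA contribution: $5,217.28 × 0.0706 = $368.34
Pension contribution: $5,217.28 × 0.0473 = $246.78
Pre-tax total = $368.34 + $246.78 = $615.12
Taxable wages = $5,217.28 − $615.12 = $4,602.16
Federal income tax: $4,602.16 × 0.1373 = $631.88
State unemployment insurance (employee share): $5,217.28 × 0.0093 = $48.52
State disability insurance: $5,217.28 × 0.01 = $52.17
Garnishment: $5,217.28 × 0.049 = $255.65
Gym membership: $211.72
(Employer's $313.00 toward gym membership is not withheld from the employee.)
Total deductions = $368.34 + $246.78 + $631.88 + $48.52 + $52.17 + $255.65 + $211.72 = $1,815.06
Net pay = $5,217.28 − $1,815.06 = $3,402.22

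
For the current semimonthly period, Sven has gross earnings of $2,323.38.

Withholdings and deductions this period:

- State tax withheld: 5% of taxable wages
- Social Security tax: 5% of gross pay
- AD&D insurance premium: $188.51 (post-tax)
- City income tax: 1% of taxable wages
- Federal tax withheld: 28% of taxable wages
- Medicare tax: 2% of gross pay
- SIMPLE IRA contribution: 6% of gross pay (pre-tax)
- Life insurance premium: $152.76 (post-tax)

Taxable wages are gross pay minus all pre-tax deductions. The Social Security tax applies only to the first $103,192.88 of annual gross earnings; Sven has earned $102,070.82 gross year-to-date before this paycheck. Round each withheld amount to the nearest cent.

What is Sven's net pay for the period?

SIMPLE IRA contribution: $2,323.38 × 0.06 = $139.40
Taxable wages = $2,323.38 − $139.40 = $2,183.98
Federal tax withheld: $2,183.98 × 0.28 = $611.51
City income tax: $2,183.98 × 0.01 = $21.84
State tax withheld: $2,183.98 × 0.05 = $109.20
Medicare tax: $2,323.38 × 0.02 = $46.47
Social Security tax: only $103,192.88 − $102,070.82 = $1,122.06 of this check is subject → $1,122.06 × 0.05 = $56.10
Life insurance premium: $152.76
AD&D insurance premium: $188.51
Total deductions = $139.40 + $611.51 + $21.84 + $109.20 + $46.47 + $56.10 + $152.76 + $188.51 = $1,325.79
Net pay = $2,323.38 − $1,325.79 = $997.59

$997.59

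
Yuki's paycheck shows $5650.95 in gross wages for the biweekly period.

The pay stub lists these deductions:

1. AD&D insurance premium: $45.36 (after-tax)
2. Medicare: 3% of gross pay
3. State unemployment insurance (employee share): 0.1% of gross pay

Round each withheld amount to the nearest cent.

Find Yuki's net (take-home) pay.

$5430.41

State unemployment insurance (employee share): $5650.95 × 0.001 = $5.65
Medicare: $5650.95 × 0.03 = $169.53
AD&D insurance premium: $45.36
Total deductions = $5.65 + $169.53 + $45.36 = $220.54
Net pay = $5650.95 − $220.54 = $5430.41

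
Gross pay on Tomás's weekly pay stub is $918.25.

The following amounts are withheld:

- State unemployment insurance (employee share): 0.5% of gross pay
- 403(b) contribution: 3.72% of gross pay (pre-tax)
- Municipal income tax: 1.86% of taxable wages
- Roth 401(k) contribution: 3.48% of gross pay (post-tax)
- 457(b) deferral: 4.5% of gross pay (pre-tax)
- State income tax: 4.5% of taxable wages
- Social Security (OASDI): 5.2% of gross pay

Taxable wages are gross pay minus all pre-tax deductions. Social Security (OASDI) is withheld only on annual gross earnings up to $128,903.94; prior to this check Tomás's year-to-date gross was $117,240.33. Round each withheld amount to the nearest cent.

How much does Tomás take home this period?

$704.87

403(b) contribution: $918.25 × 0.0372 = $34.16
457(b) deferral: $918.25 × 0.045 = $41.32
Pre-tax total = $34.16 + $41.32 = $75.48
Taxable wages = $918.25 − $75.48 = $842.77
Municipal income tax: $842.77 × 0.0186 = $15.68
State income tax: $842.77 × 0.045 = $37.92
State unemployment insurance (employee share): $918.25 × 0.005 = $4.59
Social Security (OASDI): cap not yet reached, full $918.25 is subject → $918.25 × 0.052 = $47.75
Roth 401(k) contribution: $918.25 × 0.0348 = $31.96
Total deductions = $34.16 + $41.32 + $15.68 + $37.92 + $4.59 + $47.75 + $31.96 = $213.38
Net pay = $918.25 − $213.38 = $704.87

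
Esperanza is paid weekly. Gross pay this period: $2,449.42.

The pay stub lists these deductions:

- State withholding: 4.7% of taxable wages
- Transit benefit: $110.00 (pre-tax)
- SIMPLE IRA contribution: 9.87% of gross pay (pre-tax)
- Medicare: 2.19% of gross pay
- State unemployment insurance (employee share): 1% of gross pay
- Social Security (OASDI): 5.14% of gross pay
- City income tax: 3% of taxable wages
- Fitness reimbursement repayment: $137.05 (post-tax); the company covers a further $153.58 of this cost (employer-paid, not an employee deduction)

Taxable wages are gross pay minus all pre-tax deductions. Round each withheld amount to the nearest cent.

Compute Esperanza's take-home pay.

Transit benefit: $110.00
SIMPLE IRA contribution: $2,449.42 × 0.0987 = $241.76
Pre-tax total = $110.00 + $241.76 = $351.76
Taxable wages = $2,449.42 − $351.76 = $2,097.66
State withholding: $2,097.66 × 0.047 = $98.59
City income tax: $2,097.66 × 0.03 = $62.93
Social Security (OASDI): $2,449.42 × 0.0514 = $125.90
State unemployment insurance (employee share): $2,449.42 × 0.01 = $24.49
Medicare: $2,449.42 × 0.0219 = $53.64
Fitness reimbursement repayment: $137.05
(Employer's $153.58 toward fitness reimbursement repayment is not withheld from the employee.)
Total deductions = $110.00 + $241.76 + $98.59 + $62.93 + $125.90 + $24.49 + $53.64 + $137.05 = $854.36
Net pay = $2,449.42 − $854.36 = $1,595.06

$1,595.06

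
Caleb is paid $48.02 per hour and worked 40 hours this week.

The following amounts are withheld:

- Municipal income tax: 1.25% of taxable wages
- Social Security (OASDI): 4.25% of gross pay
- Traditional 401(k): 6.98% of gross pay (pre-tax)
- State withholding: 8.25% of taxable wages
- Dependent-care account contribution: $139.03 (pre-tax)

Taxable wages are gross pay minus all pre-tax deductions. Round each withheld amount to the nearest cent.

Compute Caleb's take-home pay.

$1,409.53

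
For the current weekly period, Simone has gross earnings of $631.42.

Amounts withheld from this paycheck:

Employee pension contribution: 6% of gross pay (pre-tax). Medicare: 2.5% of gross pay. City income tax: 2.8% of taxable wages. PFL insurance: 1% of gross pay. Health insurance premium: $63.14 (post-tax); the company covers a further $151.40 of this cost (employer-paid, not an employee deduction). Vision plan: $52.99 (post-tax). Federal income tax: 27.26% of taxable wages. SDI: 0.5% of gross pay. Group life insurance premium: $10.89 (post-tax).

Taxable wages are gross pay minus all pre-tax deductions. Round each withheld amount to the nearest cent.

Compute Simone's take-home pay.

$262.83

Employee pension contribution: $631.42 × 0.06 = $37.89
Taxable wages = $631.42 − $37.89 = $593.53
Federal income tax: $593.53 × 0.2726 = $161.80
City income tax: $593.53 × 0.028 = $16.62
Medicare: $631.42 × 0.025 = $15.79
PFL insurance: $631.42 × 0.01 = $6.31
SDI: $631.42 × 0.005 = $3.16
Vision plan: $52.99
Group life insurance premium: $10.89
Health insurance premium: $63.14
(Employer's $151.40 toward health insurance premium is not withheld from the employee.)
Total deductions = $37.89 + $161.80 + $16.62 + $15.79 + $6.31 + $3.16 + $52.99 + $10.89 + $63.14 = $368.59
Net pay = $631.42 − $368.59 = $262.83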